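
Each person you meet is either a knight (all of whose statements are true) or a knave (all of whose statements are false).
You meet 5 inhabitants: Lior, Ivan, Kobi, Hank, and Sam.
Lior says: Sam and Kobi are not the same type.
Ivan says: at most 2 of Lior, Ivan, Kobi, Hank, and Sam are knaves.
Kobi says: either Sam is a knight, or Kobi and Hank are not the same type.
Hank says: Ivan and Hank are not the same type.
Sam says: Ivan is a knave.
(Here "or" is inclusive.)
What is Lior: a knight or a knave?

Lior is a knave.

Consistent assignments: {Lior=knave, Ivan=knave, Kobi=knight, Hank=knave, Sam=knight}
In every consistent assignment, Lior is a knave.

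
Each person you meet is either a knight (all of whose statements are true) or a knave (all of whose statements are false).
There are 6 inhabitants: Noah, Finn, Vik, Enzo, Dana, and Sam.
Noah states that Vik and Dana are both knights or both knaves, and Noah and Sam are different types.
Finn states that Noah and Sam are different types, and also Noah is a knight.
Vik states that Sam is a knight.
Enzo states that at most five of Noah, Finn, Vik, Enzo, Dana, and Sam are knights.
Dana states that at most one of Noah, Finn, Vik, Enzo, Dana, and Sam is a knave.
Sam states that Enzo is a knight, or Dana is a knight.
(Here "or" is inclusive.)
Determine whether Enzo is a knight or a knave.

Consistent assignments: {Noah=knave, Finn=knave, Vik=knight, Enzo=knight, Dana=knave, Sam=knight}
In every consistent assignment, Enzo is a knight.

Enzo is a knight.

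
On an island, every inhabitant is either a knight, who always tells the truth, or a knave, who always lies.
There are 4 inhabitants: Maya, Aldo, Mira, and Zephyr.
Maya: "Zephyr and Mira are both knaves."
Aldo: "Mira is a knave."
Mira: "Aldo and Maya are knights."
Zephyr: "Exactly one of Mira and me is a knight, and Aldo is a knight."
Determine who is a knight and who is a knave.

Maya is a knave, Aldo is a knight, Mira is a knave, and Zephyr is a knight.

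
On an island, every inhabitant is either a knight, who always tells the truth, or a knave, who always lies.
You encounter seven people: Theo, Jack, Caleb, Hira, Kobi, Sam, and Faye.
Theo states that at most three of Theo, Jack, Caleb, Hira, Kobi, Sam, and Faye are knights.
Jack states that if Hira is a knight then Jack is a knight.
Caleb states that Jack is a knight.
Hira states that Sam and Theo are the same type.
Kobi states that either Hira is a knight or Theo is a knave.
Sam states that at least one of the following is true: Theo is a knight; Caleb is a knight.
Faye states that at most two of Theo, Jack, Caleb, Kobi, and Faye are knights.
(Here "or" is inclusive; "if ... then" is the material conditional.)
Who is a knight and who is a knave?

Theo (knave): "at most three of Theo, Jack, Caleb, Hira, Kobi, Sam, and Faye are knights" — False. ✓
Jack is a knight, so "if Hira is a knight then Jack is a knight" must be true — and it is.
Since Caleb is a knight, "Jack is a knight" needs to be true, which holds.
Since Hira is a knave, "Sam and Theo are the same type" needs to be False, which holds.
As a knight, Kobi's statement "either Hira is a knight or Theo is a knave" should be true; it is.
Sam is a knight, so "at least one of the following is true: Theo is a knight; Caleb is a knight" must be true — and it is.
Faye is a knave, so "at most two of Theo, Jack, Caleb, Kobi, and Faye are knights" must be False — and it is.

Knights: Jack, Caleb, Kobi, and Sam. Knaves: Theo, Hira, and Faye.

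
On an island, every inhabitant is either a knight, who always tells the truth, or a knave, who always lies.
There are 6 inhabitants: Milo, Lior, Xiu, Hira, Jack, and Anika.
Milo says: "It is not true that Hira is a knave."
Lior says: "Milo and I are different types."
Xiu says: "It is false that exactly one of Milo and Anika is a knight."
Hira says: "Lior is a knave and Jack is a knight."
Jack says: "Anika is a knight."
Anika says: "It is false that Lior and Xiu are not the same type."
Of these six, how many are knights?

1

The unique consistent assignment is Milo=knave, Lior=knave, Xiu=knight, Hira=knave, Jack=knave, Anika=knave.
That has 1 knight.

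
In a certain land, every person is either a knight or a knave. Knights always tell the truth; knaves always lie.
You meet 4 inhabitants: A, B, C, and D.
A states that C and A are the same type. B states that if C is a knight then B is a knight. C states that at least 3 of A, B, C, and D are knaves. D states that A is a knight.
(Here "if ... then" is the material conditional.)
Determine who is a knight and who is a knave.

A is a knave, B is a knave, C is a knight, and D is a knave.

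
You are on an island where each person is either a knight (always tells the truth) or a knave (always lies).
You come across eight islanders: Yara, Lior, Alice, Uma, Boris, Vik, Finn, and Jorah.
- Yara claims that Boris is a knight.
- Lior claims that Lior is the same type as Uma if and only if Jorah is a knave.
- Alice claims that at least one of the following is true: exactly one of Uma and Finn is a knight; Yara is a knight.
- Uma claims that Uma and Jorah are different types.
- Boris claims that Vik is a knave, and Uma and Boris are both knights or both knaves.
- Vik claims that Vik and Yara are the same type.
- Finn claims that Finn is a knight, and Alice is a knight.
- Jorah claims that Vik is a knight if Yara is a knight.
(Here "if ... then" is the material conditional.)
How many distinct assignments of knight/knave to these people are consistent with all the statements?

4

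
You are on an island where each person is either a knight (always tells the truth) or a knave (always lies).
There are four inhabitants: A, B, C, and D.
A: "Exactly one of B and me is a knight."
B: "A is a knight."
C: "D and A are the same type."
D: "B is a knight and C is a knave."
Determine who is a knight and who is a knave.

A is a knave, so "exactly one of B and me is a knight" must be False — and it is.
Since B is a knave, "A is a knight" needs to be False, which holds.
C (knight): "D and A are the same type" — true. ✓
D is a knave, and the claim "B is a knight and C is a knave" is indeed False.

A is a knave, B is a knave, C is a knight, and D is a knave.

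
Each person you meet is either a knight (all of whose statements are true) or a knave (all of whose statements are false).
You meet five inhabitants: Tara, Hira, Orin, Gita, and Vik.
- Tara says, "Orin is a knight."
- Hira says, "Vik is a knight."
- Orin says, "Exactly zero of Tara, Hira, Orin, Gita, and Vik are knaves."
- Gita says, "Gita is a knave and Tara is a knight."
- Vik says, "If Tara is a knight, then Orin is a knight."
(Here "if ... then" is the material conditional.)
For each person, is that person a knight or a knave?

Knights: Hira and Vik. Knaves: Tara, Orin, and Gita.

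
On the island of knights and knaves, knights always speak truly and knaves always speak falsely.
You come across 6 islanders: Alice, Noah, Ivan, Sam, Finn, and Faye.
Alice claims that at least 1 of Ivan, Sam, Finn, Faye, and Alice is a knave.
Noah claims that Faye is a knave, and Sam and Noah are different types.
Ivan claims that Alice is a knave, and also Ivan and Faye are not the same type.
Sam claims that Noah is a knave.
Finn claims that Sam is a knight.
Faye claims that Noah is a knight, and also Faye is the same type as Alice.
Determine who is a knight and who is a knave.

As a knight, Alice's statement "at least 1 of Ivan, Sam, Finn, Faye, and Alice is a knave" should be True; it is.
Noah is a knight; "Faye is a knave, and Sam and Noah are different types" is True, as required.
Ivan (knave): "Alice is a knave, and also Ivan and Faye are not the same type" — False. ✓
Sam (knave): "Noah is a knave" — False. ✓
As a knave, Finn's statement "Sam is a knight" should be False; it is.
Faye is a knave, and the claim "Noah is a knight, and also Faye is the same type as Alice" is indeed False.

Knights: Alice and Noah. Knaves: Ivan, Sam, Finn, and Faye.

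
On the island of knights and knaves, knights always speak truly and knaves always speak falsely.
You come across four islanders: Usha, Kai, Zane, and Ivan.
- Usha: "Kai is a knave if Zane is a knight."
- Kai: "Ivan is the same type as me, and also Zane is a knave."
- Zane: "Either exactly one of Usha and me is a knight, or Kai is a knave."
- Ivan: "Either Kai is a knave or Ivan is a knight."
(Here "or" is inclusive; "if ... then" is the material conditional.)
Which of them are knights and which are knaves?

Knights: Usha, Zane, and Ivan. Knaves: Kai.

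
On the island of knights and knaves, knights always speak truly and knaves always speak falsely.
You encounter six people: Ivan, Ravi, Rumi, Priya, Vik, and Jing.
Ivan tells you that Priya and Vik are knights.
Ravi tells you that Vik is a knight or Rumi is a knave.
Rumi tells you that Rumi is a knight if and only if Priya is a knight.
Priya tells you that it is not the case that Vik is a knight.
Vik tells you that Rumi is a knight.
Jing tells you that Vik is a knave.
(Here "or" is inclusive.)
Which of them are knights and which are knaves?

Ivan is a knave, Ravi is a knight, Rumi is a knave, Priya is a knight, Vik is a knave, and Jing is a knight.

Ivan is a knave, so "Priya and Vik are knights" must be false — and it is.
Ravi is a knight, and the claim "Vik is a knight or Rumi is a knave" is indeed true.
Rumi is a knave; "Rumi is a knight if and only if Priya is a knight" is false, as required.
Priya is a knight, so "it is not the case that Vik is a knight" must be true — and it is.
Vik is a knave, so "Rumi is a knight" must be false — and it is.
Jing is a knight, and the claim "Vik is a knave" is indeed true.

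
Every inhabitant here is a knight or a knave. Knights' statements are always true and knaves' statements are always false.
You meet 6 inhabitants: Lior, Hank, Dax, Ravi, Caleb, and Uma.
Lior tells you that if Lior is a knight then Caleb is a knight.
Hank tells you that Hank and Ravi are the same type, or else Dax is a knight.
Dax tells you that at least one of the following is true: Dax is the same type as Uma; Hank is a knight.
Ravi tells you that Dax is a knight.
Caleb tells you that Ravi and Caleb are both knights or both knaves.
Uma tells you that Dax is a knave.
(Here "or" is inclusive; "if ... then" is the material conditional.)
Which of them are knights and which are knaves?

Lior (knight): "if Lior is a knight then Caleb is a knight" — true. ✓
Hank is a knight, so "Hank and Ravi are the same type, or else Dax is a knight" must be true — and it is.
Dax is a knight, so "at least one of the following is true: Dax is the same type as Uma; Hank is a knight" must be true — and it is.
Since Ravi is a knight, "Dax is a knight" needs to be true, which holds.
Since Caleb is a knight, "Ravi and Caleb are both knights or both knaves" needs to be true, which holds.
As a knave, Uma's statement "Dax is a knave" should be False; it is.

Lior is a knight, Hank is a knight, Dax is a knight, Ravi is a knight, Caleb is a knight, and Uma is a knave.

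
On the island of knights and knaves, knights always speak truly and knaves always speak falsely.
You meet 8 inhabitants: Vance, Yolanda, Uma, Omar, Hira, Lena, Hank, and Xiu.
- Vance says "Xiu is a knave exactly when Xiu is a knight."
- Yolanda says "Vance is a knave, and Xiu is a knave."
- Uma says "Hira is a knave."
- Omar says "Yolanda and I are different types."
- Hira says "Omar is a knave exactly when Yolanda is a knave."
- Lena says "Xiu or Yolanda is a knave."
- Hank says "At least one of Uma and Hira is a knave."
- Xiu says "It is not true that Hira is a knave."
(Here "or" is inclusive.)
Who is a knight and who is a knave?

As a knave, Vance's statement "Xiu is a knave exactly when Xiu is a knight" should be False; it is.
Yolanda is a knave, so "Vance is a knave, and Xiu is a knave" must be False — and it is.
Uma is a knave, so "Hira is a knave" must be False — and it is.
Omar (knave): "Yolanda and I are different types" — False. ✓
Hira is a knight, so "Omar is a knave exactly when Yolanda is a knave" must be true — and it is.
Lena is a knight, so "Xiu or Yolanda is a knave" must be true — and it is.
Hank is a knight, and the claim "at least one of Uma and Hira is a knave" is indeed true.
Xiu is a knight; "it is not true that Hira is a knave" is true, as required.

Vance is a knave, Yolanda is a knave, Uma is a knave, Omar is a knave, Hira is a knight, Lena is a knight, Hank is a knight, and Xiu is a knight.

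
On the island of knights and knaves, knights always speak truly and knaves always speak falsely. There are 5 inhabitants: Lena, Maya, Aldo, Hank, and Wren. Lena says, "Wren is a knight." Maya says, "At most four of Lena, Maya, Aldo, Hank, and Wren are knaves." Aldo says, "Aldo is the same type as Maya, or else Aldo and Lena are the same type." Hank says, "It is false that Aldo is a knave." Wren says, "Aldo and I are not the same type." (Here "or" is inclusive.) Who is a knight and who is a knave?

Knights: Lena, Maya, and Wren. Knaves: Aldo and Hank.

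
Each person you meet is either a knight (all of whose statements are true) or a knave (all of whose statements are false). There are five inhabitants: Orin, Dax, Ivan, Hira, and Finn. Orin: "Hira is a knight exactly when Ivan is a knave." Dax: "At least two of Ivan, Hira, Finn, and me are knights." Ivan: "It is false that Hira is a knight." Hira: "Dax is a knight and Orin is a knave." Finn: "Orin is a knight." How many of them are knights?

The unique consistent assignment is Orin=knight, Dax=knight, Ivan=knight, Hira=knave, Finn=knight.
That has 4 knights.

4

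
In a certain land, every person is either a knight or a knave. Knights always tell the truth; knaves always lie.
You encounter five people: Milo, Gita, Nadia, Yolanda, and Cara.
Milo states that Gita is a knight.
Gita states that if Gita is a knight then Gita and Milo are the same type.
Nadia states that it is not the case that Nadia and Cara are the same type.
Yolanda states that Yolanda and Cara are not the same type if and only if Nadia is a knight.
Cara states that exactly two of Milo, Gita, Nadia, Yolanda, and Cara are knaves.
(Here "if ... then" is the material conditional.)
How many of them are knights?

4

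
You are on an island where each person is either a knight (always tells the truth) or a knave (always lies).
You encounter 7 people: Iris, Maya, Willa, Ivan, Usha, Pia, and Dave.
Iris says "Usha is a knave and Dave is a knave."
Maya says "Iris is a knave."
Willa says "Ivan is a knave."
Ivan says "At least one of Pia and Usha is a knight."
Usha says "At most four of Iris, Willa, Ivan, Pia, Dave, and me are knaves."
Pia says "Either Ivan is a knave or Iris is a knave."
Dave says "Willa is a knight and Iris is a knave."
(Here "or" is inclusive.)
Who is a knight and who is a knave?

Iris is a knave; "Usha is a knave and Dave is a knave" is false, as required.
Since Maya is a knight, "Iris is a knave" needs to be true, which holds.
Since Willa is a knave, "Ivan is a knave" needs to be false, which holds.
Ivan is a knight, so "at least one of Pia and Usha is a knight" must be true — and it is.
Usha is a knight, and the claim "at most four of Iris, Willa, Ivan, Pia, Dave, and me are knaves" is indeed true.
Pia is a knight, and the claim "either Ivan is a knave or Iris is a knave" is indeed true.
As a knave, Dave's statement "Willa is a knight and Iris is a knave" should be false; it is.

Knights: Maya, Ivan, Usha, and Pia. Knaves: Iris, Willa, and Dave.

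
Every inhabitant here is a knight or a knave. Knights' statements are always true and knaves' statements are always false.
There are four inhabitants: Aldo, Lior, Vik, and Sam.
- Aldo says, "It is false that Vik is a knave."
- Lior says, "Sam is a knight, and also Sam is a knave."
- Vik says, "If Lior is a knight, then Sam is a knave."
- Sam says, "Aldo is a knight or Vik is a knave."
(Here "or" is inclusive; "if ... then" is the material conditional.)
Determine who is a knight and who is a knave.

Aldo is a knight, Lior is a knave, Vik is a knight, and Sam is a knight.

Suppose Aldo is a knave. Then Aldo's statement "it is false that Vik is a knave" would have to be false. Checking the 8 ways to assign the others, none is consistent with every speaker.
(For instance, with Lior=knave, Vik=knight, Sam=knight, Aldo's claim "it is false that Vik is a knave" comes out true where it would need to be false.)
So Aldo must be a knight, making "it is false that Vik is a knave" true. Taking Aldo=knight, Lior=knave, Vik=knight, Sam=knight, each remaining statement checks out:
  Lior (knave): "Sam is a knight, and also Sam is a knave" — false. ✓
  Vik (knight): "if Lior is a knight, then Sam is a knave" — true. ✓
  Sam (knight): "Aldo is a knight or Vik is a knave" — true. ✓
This is the unique consistent assignment.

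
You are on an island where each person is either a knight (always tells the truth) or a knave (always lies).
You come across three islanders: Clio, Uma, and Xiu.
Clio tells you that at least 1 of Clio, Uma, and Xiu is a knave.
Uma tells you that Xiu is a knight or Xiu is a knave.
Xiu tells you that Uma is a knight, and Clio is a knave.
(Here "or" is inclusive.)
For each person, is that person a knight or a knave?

Clio is a knight, Uma is a knight, and Xiu is a knave.

As a knight, Clio's statement "at least 1 of Clio, Uma, and Xiu is a knave" should be true; it is.
Uma (knight): "Xiu is a knight or Xiu is a knave" — true. ✓
Xiu is a knave, so "Uma is a knight, and Clio is a knave" must be false — and it is.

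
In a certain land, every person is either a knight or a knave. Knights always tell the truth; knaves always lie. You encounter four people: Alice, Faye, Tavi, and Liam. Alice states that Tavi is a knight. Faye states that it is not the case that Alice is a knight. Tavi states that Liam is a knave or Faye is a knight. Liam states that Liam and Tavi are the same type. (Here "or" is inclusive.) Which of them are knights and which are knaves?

Alice is a knight, Faye is a knave, Tavi is a knight, and Liam is a knave.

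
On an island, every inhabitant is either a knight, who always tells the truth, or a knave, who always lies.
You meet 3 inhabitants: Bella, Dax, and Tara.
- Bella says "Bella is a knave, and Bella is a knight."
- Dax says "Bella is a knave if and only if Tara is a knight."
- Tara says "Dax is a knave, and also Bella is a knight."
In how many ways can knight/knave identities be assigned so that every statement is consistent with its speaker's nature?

1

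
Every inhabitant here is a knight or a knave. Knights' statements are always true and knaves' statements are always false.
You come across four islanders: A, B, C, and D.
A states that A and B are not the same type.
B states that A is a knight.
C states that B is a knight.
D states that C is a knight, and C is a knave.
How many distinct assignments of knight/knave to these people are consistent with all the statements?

1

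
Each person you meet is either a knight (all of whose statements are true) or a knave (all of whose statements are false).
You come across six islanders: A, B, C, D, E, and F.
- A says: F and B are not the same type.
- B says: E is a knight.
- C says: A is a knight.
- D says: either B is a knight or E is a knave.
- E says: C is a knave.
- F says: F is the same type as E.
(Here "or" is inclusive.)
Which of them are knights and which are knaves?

A is a knave, B is a knight, C is a knave, D is a knight, E is a knight, and F is a knight.

A (knave): "F and B are not the same type" — false. ✓
B is a knight, so "E is a knight" must be true — and it is.
Since C is a knave, "A is a knight" needs to be false, which holds.
As a knight, D's statement "either B is a knight or E is a knave" should be true; it is.
E is a knight, so "C is a knave" must be true — and it is.
F is a knight, and the claim "F is the same type as E" is indeed true.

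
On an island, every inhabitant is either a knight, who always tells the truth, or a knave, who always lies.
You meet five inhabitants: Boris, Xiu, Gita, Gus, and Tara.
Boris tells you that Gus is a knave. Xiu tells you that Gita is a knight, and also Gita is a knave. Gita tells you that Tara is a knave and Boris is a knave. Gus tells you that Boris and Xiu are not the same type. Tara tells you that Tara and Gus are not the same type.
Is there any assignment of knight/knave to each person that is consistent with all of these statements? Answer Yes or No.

Checking all 32 assignments, each has at least one speaker whose statement's truth value contradicts their type.

No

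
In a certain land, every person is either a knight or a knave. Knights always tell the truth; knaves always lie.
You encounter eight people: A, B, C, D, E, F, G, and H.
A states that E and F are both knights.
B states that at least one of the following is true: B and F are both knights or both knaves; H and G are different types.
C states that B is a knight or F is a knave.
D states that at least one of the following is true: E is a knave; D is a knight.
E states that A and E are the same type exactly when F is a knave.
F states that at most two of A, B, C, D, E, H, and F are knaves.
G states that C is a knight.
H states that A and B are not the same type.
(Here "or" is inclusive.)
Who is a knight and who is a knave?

Knights: B, C, D, F, G, and H. Knaves: A and E.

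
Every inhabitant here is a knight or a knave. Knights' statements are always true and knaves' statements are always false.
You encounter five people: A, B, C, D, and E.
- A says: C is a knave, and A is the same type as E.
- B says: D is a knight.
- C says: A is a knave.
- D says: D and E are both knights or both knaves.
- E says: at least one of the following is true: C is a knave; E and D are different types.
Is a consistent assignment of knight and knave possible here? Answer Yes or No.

Yes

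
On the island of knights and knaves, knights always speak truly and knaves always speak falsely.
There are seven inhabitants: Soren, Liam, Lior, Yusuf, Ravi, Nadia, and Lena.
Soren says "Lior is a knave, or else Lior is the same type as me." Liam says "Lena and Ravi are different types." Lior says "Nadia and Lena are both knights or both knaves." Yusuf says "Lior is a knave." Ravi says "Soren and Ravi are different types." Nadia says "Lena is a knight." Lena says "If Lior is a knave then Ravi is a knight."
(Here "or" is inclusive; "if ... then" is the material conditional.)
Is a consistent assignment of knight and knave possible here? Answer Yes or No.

Yes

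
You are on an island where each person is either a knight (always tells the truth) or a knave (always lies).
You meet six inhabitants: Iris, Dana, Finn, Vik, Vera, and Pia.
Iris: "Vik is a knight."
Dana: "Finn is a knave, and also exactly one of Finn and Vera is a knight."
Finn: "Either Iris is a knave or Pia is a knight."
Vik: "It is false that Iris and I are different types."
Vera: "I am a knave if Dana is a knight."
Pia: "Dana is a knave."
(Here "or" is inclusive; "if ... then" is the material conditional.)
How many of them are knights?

5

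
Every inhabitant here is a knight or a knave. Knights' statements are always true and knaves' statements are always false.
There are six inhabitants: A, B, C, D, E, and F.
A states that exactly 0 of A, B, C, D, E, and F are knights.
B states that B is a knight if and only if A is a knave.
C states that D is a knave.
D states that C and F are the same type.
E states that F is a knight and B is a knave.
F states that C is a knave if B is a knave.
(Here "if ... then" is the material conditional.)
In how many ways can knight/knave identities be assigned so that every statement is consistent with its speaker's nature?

Consistent assignments:
  A=knave, B=knave, C=knight, D=knave, E=knave, F=knave

1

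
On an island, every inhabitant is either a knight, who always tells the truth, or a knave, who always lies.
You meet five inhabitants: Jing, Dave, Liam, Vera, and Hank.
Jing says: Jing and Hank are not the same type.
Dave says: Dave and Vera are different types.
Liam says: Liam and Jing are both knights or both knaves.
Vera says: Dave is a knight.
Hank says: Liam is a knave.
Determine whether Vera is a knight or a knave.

Vera is a knave.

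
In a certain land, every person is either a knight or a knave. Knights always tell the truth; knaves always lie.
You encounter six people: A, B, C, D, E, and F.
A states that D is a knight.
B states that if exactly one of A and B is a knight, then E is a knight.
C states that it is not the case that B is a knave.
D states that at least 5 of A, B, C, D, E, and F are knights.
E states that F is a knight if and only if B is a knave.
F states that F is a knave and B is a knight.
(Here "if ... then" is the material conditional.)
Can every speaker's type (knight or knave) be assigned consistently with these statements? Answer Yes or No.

No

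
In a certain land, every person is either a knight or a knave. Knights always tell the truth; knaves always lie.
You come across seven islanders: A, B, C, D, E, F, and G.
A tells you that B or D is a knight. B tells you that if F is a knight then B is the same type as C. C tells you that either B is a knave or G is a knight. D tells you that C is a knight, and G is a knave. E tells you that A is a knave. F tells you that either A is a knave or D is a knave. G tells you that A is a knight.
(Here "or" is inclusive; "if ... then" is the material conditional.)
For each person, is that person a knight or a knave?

Since A is a knight, "B or D is a knight" needs to be true, which holds.
B is a knight, so "if F is a knight then B is the same type as C" must be true — and it is.
Since C is a knight, "either B is a knave or G is a knight" needs to be true, which holds.
D (knave): "C is a knight, and G is a knave" — False. ✓
E is a knave, and the claim "A is a knave" is indeed False.
F is a knight, so "either A is a knave or D is a knave" must be true — and it is.
G (knight): "A is a knight" — true. ✓

Knights: A, B, C, F, and G. Knaves: D and E.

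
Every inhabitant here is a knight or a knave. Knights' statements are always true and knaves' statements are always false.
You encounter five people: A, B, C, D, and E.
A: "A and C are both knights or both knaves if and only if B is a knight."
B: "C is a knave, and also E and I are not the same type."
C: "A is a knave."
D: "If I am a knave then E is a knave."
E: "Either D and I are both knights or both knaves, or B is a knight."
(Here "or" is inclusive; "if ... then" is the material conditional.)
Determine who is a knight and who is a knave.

Suppose A is a knave. Then A's statement "A and C are both knights or both knaves if and only if B is a knight" would have to be false. Checking the 16 ways to assign the others, none is consistent with every speaker.
(For instance, with B=knave, C=knave, D=knight, E=knave, C's claim "A is a knave" comes out true where it would need to be false.)
So A must be a knight, making "A and C are both knights or both knaves if and only if B is a knight" true. Taking A=knight, B=knave, C=knave, D=knight, E=knave, each remaining statement checks out:
  B (knave): "C is a knave, and also E and I are not the same type" — false. ✓
  C (knave): "A is a knave" — false. ✓
  D (knight): "if I am a knave then E is a knave" — true. ✓
  E (knave): "either D and I are both knights or both knaves, or B is a knight" — false. ✓
This is the unique consistent assignment.

Knights: A and D. Knaves: B, C, and E.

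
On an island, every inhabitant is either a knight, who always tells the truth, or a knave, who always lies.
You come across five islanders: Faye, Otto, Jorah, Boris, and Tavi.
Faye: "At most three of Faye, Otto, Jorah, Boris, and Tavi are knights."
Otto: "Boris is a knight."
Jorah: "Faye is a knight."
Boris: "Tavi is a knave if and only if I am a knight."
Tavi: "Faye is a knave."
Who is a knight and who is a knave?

Faye is a knight, Otto is a knave, Jorah is a knight, Boris is a knave, and Tavi is a knave.

Suppose Faye is a knave. Then Faye's statement "at most three of Faye, Otto, Jorah, Boris, and Tavi are knights" would have to be false. Checking the 16 ways to assign the others, none is consistent with every speaker.
(For instance, with Otto=knave, Jorah=knight, Boris=knave, Tavi=knave, Faye's claim "at most three of Faye, Otto, Jorah, Boris, and Tavi are knights" comes out true where it would need to be false.)
So Faye must be a knight, making "at most three of Faye, Otto, Jorah, Boris, and Tavi are knights" true. Taking Faye=knight, Otto=knave, Jorah=knight, Boris=knave, Tavi=knave, each remaining statement checks out:
  Otto (knave): "Boris is a knight" — false. ✓
  Jorah (knight): "Faye is a knight" — true. ✓
  Boris (knave): "Tavi is a knave if and only if I am a knight" — false. ✓
  Tavi (knave): "Faye is a knave" — false. ✓
This is the unique consistent assignment.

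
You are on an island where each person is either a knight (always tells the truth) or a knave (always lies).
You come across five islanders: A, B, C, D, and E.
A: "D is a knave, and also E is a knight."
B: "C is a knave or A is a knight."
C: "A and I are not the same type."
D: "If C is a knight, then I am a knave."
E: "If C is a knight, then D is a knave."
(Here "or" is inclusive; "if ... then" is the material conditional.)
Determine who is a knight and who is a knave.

A is a knave, B is a knight, C is a knave, D is a knight, and E is a knight.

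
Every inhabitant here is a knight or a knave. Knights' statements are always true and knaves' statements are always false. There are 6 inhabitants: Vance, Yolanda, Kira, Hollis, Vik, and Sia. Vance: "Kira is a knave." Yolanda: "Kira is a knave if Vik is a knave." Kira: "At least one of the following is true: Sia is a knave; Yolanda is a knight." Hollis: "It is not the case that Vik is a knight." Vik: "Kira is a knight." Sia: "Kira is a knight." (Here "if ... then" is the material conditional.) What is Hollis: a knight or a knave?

Hollis is a knave.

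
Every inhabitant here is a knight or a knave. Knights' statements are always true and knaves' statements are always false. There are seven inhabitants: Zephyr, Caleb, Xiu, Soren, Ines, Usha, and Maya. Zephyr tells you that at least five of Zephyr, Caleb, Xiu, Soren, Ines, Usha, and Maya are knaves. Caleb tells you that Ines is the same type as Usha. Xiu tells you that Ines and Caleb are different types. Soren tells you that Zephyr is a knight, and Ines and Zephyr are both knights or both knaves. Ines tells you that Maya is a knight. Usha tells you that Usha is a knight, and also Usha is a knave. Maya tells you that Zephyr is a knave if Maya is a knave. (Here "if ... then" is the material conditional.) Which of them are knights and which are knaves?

Since Zephyr is a knave, "at least five of Zephyr, Caleb, Xiu, Soren, Ines, Usha, and Maya are knaves" needs to be False, which holds.
As a knave, Caleb's statement "Ines is the same type as Usha" should be False; it is.
Xiu is a knight; "Ines and Caleb are different types" is True, as required.
Soren is a knave, so "Zephyr is a knight, and Ines and Zephyr are both knights or both knaves" must be False — and it is.
Ines is a knight; "Maya is a knight" is True, as required.
As a knave, Usha's statement "Usha is a knight, and also Usha is a knave" should be False; it is.
Since Maya is a knight, "Zephyr is a knave if Maya is a knave" needs to be True, which holds.

Zephyr is a knave, Caleb is a knave, Xiu is a knight, Soren is a knave, Ines is a knight, Usha is a knave, and Maya is a knight.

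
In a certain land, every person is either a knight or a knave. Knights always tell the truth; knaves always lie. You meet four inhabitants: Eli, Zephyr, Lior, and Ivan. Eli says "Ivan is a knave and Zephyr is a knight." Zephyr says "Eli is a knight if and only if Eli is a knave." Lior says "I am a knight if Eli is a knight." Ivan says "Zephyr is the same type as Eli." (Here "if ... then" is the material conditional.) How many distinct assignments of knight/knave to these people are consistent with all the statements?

Consistent assignments:
  Eli=knave, Zephyr=knave, Lior=knight, Ivan=knight

1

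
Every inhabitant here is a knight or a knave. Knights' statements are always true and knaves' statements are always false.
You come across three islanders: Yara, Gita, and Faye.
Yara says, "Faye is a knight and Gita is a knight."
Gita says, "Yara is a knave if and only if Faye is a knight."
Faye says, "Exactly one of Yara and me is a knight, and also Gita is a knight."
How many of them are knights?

The unique consistent assignment is Yara=knave, Gita=knave, Faye=knave.
That has 0 knights.

0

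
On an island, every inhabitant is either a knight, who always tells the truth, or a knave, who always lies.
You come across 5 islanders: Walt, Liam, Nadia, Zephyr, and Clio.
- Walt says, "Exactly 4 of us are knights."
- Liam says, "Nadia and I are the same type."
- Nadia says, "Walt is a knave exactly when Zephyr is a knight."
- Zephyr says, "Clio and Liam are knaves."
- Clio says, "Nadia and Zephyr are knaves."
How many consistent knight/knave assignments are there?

1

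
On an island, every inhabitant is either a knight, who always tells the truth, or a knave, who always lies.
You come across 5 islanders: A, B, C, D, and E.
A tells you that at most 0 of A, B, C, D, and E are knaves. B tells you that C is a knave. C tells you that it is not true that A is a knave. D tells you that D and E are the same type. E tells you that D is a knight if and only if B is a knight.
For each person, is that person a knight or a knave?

A is a knave, so "at most 0 of A, B, C, D, and E are knaves" must be False — and it is.
B is a knight, and the claim "C is a knave" is indeed true.
C (knave): "it is not true that A is a knave" — False. ✓
D is a knight, so "D and E are the same type" must be true — and it is.
E (knight): "D is a knight if and only if B is a knight" — true. ✓

Knights: B, D, and E. Knaves: A and C.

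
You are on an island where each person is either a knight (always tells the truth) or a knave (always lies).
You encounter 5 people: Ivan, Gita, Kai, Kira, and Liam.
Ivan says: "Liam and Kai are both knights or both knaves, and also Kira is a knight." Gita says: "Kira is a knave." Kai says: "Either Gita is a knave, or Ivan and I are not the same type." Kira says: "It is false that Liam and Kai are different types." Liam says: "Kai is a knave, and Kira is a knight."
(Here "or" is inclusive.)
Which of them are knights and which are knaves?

Ivan is a knave, Gita is a knight, Kai is a knight, Kira is a knave, and Liam is a knave.

Suppose Ivan is a knight. Then Ivan's statement "Liam and Kai are both knights or both knaves, and also Kira is a knight" would have to be true. Checking the 16 ways to assign the others, none is consistent with every speaker.
(For instance, with Gita=knight, Kai=knight, Kira=knave, Liam=knave, Ivan's claim "Liam and Kai are both knights or both knaves, and also Kira is a knight" comes out false where it would need to be true.)
So Ivan must be a knave, making "Liam and Kai are both knights or both knaves, and also Kira is a knight" false. Taking Ivan=knave, Gita=knight, Kai=knight, Kira=knave, Liam=knave, each remaining statement checks out:
  Gita (knight): "Kira is a knave" — true. ✓
  Kai (knight): "either Gita is a knave, or Ivan and I are not the same type" — true. ✓
  Kira (knave): "it is false that Liam and Kai are different types" — false. ✓
  Liam (knave): "Kai is a knave, and Kira is a knight" — false. ✓
This is the unique consistent assignment.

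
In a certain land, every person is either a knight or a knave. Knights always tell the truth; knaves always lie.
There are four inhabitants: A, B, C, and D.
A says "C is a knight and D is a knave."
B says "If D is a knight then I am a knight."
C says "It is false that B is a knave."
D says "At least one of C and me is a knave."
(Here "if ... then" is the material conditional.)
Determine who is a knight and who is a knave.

Knights: D. Knaves: A, B, and C.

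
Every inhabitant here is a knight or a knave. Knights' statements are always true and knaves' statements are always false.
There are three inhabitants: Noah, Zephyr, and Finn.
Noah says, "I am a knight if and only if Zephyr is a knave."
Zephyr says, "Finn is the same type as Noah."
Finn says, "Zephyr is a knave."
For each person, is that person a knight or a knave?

Knights: Finn. Knaves: Noah and Zephyr.

Since Noah is a knave, "I am a knight if and only if Zephyr is a knave" needs to be false, which holds.
As a knave, Zephyr's statement "Finn is the same type as Noah" should be false; it is.
Finn (knight): "Zephyr is a knave" — True. ✓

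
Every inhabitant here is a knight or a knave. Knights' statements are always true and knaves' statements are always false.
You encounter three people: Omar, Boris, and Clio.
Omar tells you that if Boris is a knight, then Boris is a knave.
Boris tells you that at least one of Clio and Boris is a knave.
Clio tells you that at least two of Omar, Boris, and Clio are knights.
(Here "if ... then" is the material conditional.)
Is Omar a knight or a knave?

Omar is a knave.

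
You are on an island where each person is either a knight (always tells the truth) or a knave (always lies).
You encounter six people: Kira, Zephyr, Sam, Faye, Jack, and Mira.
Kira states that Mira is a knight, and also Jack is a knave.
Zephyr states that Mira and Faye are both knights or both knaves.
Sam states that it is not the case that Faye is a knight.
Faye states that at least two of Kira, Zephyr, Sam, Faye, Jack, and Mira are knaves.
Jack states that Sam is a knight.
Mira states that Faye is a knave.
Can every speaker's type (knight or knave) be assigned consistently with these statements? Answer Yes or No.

Yes

One consistent assignment: Kira=knave, Zephyr=knave, Sam=knave, Faye=knight, Jack=knave, Mira=knave.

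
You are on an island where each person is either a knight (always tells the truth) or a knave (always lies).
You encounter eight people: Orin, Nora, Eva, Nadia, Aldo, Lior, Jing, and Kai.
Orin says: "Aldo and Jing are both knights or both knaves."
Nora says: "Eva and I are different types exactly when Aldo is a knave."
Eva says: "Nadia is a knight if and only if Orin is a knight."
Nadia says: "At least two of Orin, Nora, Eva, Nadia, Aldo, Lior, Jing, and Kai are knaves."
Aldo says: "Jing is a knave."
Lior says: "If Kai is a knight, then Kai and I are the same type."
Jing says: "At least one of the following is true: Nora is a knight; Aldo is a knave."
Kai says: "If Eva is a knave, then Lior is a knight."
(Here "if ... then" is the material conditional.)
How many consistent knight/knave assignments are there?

Consistent assignments:
  Orin=knave, Nora=knight, Eva=knave, Nadia=knight, Aldo=knave, Lior=knight, Jing=knight, Kai=knight
  Orin=knave, Nora=knave, Eva=knave, Nadia=knight, Aldo=knave, Lior=knight, Jing=knight, Kai=knight

2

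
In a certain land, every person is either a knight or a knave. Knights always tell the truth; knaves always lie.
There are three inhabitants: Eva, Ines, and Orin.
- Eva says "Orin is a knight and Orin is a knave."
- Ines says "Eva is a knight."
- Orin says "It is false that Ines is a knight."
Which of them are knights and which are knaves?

Eva is a knave, Ines is a knave, and Orin is a knight.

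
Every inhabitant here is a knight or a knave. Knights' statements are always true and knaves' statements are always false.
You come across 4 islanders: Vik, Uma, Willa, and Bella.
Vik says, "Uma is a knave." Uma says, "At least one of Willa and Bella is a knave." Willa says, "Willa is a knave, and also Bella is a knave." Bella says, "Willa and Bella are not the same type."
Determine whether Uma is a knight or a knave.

Uma is a knight.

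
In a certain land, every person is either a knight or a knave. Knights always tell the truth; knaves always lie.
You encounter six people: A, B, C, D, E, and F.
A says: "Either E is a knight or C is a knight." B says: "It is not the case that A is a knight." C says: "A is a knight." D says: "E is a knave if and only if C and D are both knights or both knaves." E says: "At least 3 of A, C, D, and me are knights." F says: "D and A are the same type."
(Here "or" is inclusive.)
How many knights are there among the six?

2

The unique consistent assignment is A=knight, B=knave, C=knight, D=knave, E=knave, F=knave.
That has 2 knights.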